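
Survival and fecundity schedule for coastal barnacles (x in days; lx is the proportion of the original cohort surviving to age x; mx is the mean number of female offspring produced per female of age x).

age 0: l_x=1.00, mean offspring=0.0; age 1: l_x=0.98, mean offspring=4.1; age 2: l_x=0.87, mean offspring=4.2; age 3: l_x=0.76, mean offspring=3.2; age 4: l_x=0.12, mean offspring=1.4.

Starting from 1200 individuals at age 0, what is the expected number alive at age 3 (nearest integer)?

Expected survivors = N0 · l_3 = 1200 × 0.76 = 912 → 912

912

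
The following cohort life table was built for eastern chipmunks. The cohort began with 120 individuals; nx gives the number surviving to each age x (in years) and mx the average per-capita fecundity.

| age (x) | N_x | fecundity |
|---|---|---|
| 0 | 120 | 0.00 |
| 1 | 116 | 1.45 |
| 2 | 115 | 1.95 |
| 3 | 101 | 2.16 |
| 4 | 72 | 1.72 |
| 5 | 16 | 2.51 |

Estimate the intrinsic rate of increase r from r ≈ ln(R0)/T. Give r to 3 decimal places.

lx = nx/n0 = nx/120: 1, 0.96667…, 0.95833…, 0.84167…, 0.6, 0.13333…
R0 = Σ lx·mx = 0 + 1.40167… + 1.86875… + 1.818… + 1.032 + 0.33467… = 6.455083…
Σ x·lx·mx = 16.3945…; T = 16.3945…/6.455083… = 2.53978…
r ≈ ln(R0)/T = ln(6.455083…)/2.53978… = 0.73426… → 0.734

0.734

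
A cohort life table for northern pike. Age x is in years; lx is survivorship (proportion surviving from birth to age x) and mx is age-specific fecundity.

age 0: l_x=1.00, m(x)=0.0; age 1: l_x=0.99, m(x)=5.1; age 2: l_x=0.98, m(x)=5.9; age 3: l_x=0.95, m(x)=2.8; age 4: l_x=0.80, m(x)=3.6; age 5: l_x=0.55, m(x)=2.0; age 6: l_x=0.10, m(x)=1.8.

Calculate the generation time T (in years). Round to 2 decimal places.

lx·mx: 0, 5.049, 5.782, 2.66, 2.88, 1.1, 0.18 → R0 = 17.651
x·lx·mx: 0, 5.049, 11.564, 7.98, 11.52, 5.5, 1.08 → Σ = 42.693
T = 42.693 / 17.651 = 2.41873… → 2.42

2.42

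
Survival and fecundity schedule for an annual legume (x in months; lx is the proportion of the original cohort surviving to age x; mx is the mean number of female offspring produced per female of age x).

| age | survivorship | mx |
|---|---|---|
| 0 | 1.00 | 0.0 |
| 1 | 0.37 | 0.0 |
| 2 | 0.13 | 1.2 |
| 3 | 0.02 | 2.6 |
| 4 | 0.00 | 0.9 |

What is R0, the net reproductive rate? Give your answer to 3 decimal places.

lx·mx by age: 0, 0, 0.156, 0.052, 0
R0 = Σ lx·mx = 0.208 → 0.208

0.208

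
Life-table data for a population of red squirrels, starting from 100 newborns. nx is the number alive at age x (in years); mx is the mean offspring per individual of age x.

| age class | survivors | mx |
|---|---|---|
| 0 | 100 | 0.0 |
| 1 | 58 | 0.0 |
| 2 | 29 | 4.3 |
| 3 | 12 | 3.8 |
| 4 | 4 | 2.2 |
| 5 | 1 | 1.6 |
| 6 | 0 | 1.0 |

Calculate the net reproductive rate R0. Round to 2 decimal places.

1.81

lx = nx/n0 = nx/100: 1, 0.58, 0.29, 0.12, 0.04, 0.01, 0
lx·mx by age: 0, 0, 1.247, 0.456, 0.088, 0.016, 0
R0 = Σ lx·mx = 1.807 → 1.81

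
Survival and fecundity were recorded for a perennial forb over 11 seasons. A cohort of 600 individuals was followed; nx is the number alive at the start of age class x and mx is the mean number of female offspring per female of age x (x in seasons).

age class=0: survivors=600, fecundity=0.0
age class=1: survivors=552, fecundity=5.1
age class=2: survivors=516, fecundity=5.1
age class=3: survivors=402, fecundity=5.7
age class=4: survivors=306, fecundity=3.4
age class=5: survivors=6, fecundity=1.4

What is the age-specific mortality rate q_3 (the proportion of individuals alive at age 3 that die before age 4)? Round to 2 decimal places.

lx = nx/n0 = nx/600: 1, 0.92, 0.86, 0.67, 0.51, 0.01
q_3 = (l_3 − l_4) / l_3 = (0.67 − 0.51) / 0.67
     = 0.16 / 0.67 = 0.238806… → 0.24

0.24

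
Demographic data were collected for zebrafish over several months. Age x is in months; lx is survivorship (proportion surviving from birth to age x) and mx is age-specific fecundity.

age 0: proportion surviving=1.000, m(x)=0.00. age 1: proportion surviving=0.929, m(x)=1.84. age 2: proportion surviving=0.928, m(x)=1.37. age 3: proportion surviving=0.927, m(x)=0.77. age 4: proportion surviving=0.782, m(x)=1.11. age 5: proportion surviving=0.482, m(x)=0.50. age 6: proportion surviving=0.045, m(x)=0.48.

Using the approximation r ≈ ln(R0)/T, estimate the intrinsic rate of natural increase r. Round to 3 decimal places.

0.678

R0 = Σ lx·mx = 0 + 1.70936 + 1.27136 + 0.71379 + 0.86802 + 0.241 + 0.0216 = 4.82513
Σ x·lx·mx = 11.20013; T = 11.20013/4.82513 = 2.32121…
r ≈ ln(R0)/T = ln(4.82513)/2.32121… = 0.67803… → 0.678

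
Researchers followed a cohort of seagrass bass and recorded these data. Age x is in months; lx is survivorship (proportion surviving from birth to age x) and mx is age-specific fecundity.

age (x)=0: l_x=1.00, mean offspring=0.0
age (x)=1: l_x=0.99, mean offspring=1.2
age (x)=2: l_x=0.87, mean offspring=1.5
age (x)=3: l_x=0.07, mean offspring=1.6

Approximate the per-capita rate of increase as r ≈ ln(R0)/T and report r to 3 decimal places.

0.603

R0 = Σ lx·mx = 0 + 1.188 + 1.305 + 0.112 = 2.605
Σ x·lx·mx = 4.134; T = 4.134/2.605 = 1.58695…
r ≈ ln(R0)/T = ln(2.605)/1.58695… = 0.60332… → 0.603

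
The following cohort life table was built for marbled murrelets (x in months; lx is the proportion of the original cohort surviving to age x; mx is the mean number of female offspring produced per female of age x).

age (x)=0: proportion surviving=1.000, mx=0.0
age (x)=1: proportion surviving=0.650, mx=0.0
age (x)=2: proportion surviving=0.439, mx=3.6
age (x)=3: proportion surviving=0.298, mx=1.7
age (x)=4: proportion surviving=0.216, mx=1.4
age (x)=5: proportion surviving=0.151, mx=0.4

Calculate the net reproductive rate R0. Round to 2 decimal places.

2.45

lx·mx by age: 0, 0, 1.5804, 0.5066, 0.3024, 0.0604
R0 = Σ lx·mx = 2.4498 → 2.45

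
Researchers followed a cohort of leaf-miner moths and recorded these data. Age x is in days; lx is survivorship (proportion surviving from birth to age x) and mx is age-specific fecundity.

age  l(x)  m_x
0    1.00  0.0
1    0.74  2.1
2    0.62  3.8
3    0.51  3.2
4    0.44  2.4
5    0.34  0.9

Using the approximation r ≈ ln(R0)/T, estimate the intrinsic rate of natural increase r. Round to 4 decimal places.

R0 = Σ lx·mx = 0 + 1.554 + 2.356 + 1.632 + 1.056 + 0.306 = 6.904
Σ x·lx·mx = 16.916; T = 16.916/6.904 = 2.45017…
r ≈ ln(R0)/T = ln(6.904)/2.45017… = 0.788557… → 0.7886

0.7886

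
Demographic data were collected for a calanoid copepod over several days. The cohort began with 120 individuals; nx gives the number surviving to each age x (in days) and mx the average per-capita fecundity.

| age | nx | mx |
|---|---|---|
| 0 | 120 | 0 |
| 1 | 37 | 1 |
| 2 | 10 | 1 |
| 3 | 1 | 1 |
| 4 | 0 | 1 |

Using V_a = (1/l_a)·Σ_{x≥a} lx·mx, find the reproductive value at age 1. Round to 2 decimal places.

lx = nx/n0 = nx/120: 1, 0.30833…, 0.08333…, 0.00833…, 0
lx·mx for x ≥ 1: 0.308333…, 0.083333…, 0.008333…, 0 → sum = 0.4…
V_1 = 0.4… / l_1 = 0.4… / 0.308333… = 1.297297… → 1.30

1.30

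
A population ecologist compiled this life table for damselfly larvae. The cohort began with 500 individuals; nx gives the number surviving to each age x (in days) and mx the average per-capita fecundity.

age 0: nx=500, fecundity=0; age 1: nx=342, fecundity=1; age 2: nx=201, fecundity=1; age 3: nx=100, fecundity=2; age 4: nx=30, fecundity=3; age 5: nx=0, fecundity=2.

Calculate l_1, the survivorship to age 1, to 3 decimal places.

l_1 = n_1/n_0 = 342/500 = 0.684 → 0.684

0.684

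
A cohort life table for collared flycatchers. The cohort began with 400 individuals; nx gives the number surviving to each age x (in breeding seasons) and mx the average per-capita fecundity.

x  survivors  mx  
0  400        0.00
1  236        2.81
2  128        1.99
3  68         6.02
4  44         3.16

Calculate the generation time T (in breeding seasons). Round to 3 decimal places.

2.017

lx = nx/n0 = nx/400: 1, 0.59, 0.32, 0.17, 0.11
lx·mx: 0, 1.6579, 0.6368, 1.0234, 0.3476 → R0 = 3.6657
x·lx·mx: 0, 1.6579, 1.2736, 3.0702, 1.3904 → Σ = 7.3921
T = 7.3921 / 3.6657 = 2.016559… → 2.017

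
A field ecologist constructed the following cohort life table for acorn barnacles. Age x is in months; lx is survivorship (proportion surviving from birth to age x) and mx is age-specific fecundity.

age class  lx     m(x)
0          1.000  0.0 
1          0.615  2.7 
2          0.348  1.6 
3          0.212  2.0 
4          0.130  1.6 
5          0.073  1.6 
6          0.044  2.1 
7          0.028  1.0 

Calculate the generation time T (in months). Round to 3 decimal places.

lx·mx: 0, 1.6605, 0.5568, 0.424, 0.208, 0.1168, 0.0924, 0.028 → R0 = 3.0865
x·lx·mx: 0, 1.6605, 1.1136, 1.272, 0.832, 0.584, 0.5544, 0.196 → Σ = 6.2125
T = 6.2125 / 3.0865 = 2.012798… → 2.013

2.013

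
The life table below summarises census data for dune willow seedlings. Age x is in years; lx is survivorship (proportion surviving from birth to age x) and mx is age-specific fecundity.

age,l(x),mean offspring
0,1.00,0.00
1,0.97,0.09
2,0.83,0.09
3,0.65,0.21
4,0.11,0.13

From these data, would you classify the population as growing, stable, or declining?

declining

R0 = Σ lx·mx = 0 + 0.0873 + 0.0747 + 0.1365 + 0.0143 = 0.3128
R0 < 1, so the population is declining.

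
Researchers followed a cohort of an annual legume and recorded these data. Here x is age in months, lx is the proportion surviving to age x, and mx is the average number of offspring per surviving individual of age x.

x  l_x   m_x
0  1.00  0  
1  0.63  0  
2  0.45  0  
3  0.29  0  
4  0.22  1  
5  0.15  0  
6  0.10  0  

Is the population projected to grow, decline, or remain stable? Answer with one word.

R0 = Σ lx·mx = 0 + 0 + 0 + 0 + 0.22 + 0 + 0 = 0.22
R0 < 1, so the population is declining.

declining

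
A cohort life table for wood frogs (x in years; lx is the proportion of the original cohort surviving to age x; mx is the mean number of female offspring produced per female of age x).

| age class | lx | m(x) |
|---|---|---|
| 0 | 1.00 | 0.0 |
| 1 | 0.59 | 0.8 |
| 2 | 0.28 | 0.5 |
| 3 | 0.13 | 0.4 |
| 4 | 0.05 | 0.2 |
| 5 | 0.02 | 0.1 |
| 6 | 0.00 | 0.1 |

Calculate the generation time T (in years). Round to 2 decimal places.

lx·mx: 0, 0.472, 0.14, 0.052, 0.01, 0.002, 0 → R0 = 0.676
x·lx·mx: 0, 0.472, 0.28, 0.156, 0.04, 0.01, 0 → Σ = 0.958
T = 0.958 / 0.676 = 1.41716… → 1.42

1.42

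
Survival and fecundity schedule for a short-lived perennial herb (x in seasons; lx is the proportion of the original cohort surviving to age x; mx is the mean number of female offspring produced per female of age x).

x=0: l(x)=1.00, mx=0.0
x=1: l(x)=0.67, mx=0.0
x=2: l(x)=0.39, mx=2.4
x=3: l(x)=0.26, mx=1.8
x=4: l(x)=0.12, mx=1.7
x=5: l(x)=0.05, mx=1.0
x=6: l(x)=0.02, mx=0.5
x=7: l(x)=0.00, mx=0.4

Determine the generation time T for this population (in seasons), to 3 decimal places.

lx·mx: 0, 0, 0.936, 0.468, 0.204, 0.05, 0.01, 0 → R0 = 1.668
x·lx·mx: 0, 0, 1.872, 1.404, 0.816, 0.25, 0.06, 0 → Σ = 4.402
T = 4.402 / 1.668 = 2.639089… → 2.639

2.639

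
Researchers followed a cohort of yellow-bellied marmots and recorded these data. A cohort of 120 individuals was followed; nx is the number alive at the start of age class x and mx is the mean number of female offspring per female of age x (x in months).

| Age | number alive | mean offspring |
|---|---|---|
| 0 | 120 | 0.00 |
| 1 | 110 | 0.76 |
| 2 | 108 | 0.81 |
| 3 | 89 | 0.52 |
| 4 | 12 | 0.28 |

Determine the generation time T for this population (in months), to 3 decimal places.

1.861

lx = nx/n0 = nx/120: 1, 0.91667…, 0.9, 0.74167…, 0.1
lx·mx: 0, 0.696667…, 0.729, 0.385667…, 0.028 → R0 = 1.839333…
x·lx·mx: 0, 0.696667…, 1.458, 1.157…, 0.112 → Σ = 3.423667…
T = 3.423667… / 1.839333… = 1.861363… → 1.861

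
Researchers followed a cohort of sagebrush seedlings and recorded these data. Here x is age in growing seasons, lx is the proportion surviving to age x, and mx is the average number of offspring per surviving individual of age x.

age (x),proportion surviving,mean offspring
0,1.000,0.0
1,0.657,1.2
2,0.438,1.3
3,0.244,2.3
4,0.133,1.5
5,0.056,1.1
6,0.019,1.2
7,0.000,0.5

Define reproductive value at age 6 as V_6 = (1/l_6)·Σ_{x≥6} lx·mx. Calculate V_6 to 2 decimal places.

1.20

lx·mx for x ≥ 6: 0.0228, 0 → sum = 0.0228
V_6 = 0.0228 / l_6 = 0.0228 / 0.019 = 1.2 → 1.20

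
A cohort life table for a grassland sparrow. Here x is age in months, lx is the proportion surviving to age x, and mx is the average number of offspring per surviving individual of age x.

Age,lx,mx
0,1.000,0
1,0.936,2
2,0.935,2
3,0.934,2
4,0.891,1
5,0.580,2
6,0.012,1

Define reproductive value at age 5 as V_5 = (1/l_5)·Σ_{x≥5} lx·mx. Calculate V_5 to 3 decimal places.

lx·mx for x ≥ 5: 1.16, 0.012 → sum = 1.172
V_5 = 1.172 / l_5 = 1.172 / 0.58 = 2.02069… → 2.021

2.021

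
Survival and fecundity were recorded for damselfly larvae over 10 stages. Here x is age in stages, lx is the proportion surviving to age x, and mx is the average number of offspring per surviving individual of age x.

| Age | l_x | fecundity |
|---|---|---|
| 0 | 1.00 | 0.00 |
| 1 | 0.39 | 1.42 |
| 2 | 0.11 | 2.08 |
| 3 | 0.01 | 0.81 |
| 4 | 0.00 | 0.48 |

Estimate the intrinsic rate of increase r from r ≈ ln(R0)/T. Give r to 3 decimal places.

-0.179

R0 = Σ lx·mx = 0 + 0.5538 + 0.2288 + 0.0081 + 0 = 0.7907
Σ x·lx·mx = 1.0357; T = 1.0357/0.7907 = 1.30985…
r ≈ ln(R0)/T = ln(0.7907)/1.30985… = -0.17928… → -0.179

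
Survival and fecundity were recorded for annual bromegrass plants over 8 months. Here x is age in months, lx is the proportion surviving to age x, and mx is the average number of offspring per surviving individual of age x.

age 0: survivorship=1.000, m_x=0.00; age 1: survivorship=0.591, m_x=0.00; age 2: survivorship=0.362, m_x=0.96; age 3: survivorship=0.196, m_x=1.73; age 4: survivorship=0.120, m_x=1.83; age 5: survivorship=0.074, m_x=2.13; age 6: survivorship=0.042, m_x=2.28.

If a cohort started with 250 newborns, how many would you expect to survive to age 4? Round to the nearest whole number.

Expected survivors = N0 · l_4 = 250 × 0.120 = 30 → 30

30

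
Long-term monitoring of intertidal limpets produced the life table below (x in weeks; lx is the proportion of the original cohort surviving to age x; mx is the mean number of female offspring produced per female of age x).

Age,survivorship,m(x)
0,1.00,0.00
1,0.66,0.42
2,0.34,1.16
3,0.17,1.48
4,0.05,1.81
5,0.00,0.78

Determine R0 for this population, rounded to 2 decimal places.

1.01

lx·mx by age: 0, 0.2772, 0.3944, 0.2516, 0.0905, 0
R0 = Σ lx·mx = 1.0137 → 1.01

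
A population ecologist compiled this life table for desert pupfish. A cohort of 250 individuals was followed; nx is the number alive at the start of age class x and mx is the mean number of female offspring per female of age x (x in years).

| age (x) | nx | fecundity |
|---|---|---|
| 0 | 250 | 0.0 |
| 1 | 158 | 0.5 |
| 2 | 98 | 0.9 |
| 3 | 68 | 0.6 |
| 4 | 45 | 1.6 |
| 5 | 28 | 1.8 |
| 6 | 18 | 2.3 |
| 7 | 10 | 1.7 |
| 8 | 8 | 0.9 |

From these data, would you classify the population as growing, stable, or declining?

growing

lx = nx/n0 = nx/250: 1, 0.632, 0.392, 0.272, 0.18, 0.112, 0.072, 0.04, 0.032
R0 = Σ lx·mx = 0 + 0.316 + 0.3528 + 0.1632 + 0.288 + 0.2016 + 0.1656 + 0.068 + 0.0288 = 1.584
R0 > 1, so the population is growing.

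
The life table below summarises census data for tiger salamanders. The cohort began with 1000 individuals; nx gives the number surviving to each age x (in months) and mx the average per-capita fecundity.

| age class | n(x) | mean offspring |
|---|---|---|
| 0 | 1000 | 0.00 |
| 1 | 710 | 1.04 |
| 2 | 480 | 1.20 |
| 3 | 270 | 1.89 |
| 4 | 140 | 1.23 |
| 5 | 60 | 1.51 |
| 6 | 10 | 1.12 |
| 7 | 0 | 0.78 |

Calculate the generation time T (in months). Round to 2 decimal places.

lx = nx/n0 = nx/1000: 1, 0.71, 0.48, 0.27, 0.14, 0.06, 0.01, 0
lx·mx: 0, 0.7384, 0.576, 0.5103, 0.1722, 0.0906, 0.0112, 0 → R0 = 2.0987
x·lx·mx: 0, 0.7384, 1.152, 1.5309, 0.6888, 0.453, 0.0672, 0 → Σ = 4.6303
T = 4.6303 / 2.0987 = 2.206271… → 2.21

2.21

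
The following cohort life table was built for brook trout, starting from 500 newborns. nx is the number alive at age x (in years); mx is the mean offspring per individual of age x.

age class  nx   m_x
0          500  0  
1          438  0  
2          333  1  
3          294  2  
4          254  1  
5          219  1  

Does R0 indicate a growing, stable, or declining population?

growing

lx = nx/n0 = nx/500: 1, 0.876, 0.666, 0.588, 0.508, 0.438
R0 = Σ lx·mx = 0 + 0 + 0.666 + 1.176 + 0.508 + 0.438 = 2.788
R0 > 1, so the population is growing.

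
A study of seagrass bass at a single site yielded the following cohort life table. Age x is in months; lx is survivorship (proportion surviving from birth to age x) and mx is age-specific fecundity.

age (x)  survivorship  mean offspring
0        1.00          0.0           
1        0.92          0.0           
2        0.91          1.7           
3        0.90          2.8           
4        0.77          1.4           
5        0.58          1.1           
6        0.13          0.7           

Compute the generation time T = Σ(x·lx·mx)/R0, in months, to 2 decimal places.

lx·mx: 0, 0, 1.547, 2.52, 1.078, 0.638, 0.091 → R0 = 5.874
x·lx·mx: 0, 0, 3.094, 7.56, 4.312, 3.19, 0.546 → Σ = 18.702
T = 18.702 / 5.874 = 3.183861… → 3.18

3.18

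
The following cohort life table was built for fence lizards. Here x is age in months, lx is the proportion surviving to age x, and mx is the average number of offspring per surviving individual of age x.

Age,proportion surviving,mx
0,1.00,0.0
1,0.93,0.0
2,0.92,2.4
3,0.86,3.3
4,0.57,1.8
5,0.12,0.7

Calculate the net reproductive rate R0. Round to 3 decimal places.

lx·mx by age: 0, 0, 2.208, 2.838, 1.026, 0.084
R0 = Σ lx·mx = 6.156 → 6.156

6.156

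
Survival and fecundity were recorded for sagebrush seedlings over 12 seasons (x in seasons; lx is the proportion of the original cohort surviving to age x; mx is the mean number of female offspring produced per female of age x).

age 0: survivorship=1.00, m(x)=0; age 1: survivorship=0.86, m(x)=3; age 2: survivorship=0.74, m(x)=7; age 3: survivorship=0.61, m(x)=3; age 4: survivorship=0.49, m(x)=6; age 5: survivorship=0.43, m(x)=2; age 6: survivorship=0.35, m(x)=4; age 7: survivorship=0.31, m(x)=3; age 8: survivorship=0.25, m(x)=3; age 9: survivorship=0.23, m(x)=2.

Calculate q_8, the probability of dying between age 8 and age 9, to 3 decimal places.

q_8 = (l_8 − l_9) / l_8 = (0.25 − 0.23) / 0.25
     = 0.02 / 0.25 = 0.08 → 0.080

0.080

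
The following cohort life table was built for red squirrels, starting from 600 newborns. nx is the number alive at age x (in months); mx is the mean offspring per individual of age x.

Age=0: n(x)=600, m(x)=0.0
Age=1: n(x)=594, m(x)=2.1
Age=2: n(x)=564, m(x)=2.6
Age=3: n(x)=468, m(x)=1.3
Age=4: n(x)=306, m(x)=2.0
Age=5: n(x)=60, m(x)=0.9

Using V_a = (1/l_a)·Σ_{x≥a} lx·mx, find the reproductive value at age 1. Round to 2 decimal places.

6.71

lx = nx/n0 = nx/600: 1, 0.99, 0.94, 0.78, 0.51, 0.1
lx·mx for x ≥ 1: 2.079, 2.444, 1.014, 1.02, 0.09 → sum = 6.647
V_1 = 6.647 / l_1 = 6.647 / 0.99 = 6.714141… → 6.71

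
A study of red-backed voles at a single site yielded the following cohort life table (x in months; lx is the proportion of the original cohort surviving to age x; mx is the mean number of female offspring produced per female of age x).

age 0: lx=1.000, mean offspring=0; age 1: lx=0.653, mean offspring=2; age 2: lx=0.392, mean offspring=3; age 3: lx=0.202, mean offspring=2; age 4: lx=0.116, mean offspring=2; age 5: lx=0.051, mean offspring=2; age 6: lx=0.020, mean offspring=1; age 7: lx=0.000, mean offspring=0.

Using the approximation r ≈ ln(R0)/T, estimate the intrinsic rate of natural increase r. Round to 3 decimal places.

R0 = Σ lx·mx = 0 + 1.306 + 1.176 + 0.404 + 0.232 + 0.102 + 0.02 + 0 = 3.24
Σ x·lx·mx = 6.428; T = 6.428/3.24 = 1.98395…
r ≈ ln(R0)/T = ln(3.24)/1.98395… = 0.59254… → 0.593

0.593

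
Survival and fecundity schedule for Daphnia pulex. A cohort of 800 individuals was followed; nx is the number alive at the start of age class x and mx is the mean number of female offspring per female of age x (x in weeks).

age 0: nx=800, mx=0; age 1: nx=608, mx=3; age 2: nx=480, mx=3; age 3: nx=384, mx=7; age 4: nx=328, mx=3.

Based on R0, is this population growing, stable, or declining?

lx = nx/n0 = nx/800: 1, 0.76, 0.6, 0.48, 0.41
R0 = Σ lx·mx = 0 + 2.28 + 1.8 + 3.36 + 1.23 = 8.67
R0 > 1, so the population is growing.

growing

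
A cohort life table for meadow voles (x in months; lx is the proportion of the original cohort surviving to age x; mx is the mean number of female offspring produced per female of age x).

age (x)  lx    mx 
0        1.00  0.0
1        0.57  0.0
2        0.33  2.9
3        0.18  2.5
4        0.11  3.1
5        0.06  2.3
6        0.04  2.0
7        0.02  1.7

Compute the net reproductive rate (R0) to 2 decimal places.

lx·mx by age: 0, 0, 0.957, 0.45, 0.341, 0.138, 0.08, 0.034
R0 = Σ lx·mx = 2 → 2.00

2.00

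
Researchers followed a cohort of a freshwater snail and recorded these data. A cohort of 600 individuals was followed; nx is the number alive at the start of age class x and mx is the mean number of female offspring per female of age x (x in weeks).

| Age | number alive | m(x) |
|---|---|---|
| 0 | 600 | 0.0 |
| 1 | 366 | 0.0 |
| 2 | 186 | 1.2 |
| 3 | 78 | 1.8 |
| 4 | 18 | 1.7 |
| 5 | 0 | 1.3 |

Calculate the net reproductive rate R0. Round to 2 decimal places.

0.66

lx = nx/n0 = nx/600: 1, 0.61, 0.31, 0.13, 0.03, 0
lx·mx by age: 0, 0, 0.372, 0.234, 0.051, 0
R0 = Σ lx·mx = 0.657 → 0.66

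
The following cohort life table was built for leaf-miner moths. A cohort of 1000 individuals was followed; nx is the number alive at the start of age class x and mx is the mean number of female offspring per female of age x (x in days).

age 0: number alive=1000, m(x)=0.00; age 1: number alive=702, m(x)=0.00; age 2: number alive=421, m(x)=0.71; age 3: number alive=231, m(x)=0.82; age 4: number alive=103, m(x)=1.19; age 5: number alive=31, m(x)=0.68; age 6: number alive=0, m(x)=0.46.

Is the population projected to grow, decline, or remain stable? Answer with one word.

lx = nx/n0 = nx/1000: 1, 0.702, 0.421, 0.231, 0.103, 0.031, 0
R0 = Σ lx·mx = 0 + 0 + 0.29891 + 0.18942 + 0.12257 + 0.02108 + 0 = 0.63198
R0 < 1, so the population is declining.

declining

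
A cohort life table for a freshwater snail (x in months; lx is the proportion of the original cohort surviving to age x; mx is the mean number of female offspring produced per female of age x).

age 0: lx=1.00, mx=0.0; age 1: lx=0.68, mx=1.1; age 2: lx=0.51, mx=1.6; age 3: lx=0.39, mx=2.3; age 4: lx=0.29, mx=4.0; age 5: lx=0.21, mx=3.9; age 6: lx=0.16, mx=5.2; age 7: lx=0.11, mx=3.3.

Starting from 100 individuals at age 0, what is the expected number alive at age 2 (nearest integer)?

51

Expected survivors = N0 · l_2 = 100 × 0.51 = 51 → 51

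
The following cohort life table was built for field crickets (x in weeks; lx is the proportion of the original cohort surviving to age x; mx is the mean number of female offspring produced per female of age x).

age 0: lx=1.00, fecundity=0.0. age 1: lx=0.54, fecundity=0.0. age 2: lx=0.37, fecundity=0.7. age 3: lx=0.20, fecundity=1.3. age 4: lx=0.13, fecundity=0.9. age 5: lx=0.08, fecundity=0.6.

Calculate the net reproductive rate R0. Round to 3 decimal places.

lx·mx by age: 0, 0, 0.259, 0.26, 0.117, 0.048
R0 = Σ lx·mx = 0.684 → 0.684

0.684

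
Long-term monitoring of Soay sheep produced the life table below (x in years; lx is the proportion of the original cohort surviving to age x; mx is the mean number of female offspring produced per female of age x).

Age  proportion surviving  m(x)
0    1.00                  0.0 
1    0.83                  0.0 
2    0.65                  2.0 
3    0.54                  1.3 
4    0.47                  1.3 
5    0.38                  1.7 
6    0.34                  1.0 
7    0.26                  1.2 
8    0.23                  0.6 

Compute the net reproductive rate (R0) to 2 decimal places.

lx·mx by age: 0, 0, 1.3, 0.702, 0.611, 0.646, 0.34, 0.312, 0.138
R0 = Σ lx·mx = 4.049 → 4.05

4.05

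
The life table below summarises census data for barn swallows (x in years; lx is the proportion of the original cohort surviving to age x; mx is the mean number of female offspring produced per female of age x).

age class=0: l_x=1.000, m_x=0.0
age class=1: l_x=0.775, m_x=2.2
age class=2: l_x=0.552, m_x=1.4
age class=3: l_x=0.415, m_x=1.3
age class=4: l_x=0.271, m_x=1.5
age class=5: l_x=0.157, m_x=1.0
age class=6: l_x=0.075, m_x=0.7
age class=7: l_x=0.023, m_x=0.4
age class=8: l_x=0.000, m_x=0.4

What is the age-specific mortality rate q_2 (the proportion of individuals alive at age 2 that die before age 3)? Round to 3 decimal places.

q_2 = (l_2 − l_3) / l_2 = (0.552 − 0.415) / 0.552
     = 0.137 / 0.552 = 0.248188… → 0.248

0.248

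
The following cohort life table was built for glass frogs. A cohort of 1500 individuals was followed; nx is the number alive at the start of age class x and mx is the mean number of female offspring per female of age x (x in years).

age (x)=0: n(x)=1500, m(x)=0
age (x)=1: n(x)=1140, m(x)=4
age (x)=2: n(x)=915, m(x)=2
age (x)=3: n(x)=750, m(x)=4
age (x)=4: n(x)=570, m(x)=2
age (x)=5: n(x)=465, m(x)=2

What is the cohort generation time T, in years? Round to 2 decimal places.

lx = nx/n0 = nx/1500: 1, 0.76, 0.61, 0.5, 0.38, 0.31
lx·mx: 0, 3.04, 1.22, 2, 0.76, 0.62 → R0 = 7.64
x·lx·mx: 0, 3.04, 2.44, 6, 3.04, 3.1 → Σ = 17.62
T = 17.62 / 7.64 = 2.306283… → 2.31

2.31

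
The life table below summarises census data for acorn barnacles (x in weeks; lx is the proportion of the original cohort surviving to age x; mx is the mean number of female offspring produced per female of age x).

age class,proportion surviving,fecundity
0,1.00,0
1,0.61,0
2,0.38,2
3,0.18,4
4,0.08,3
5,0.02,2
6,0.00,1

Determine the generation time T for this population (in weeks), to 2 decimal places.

2.75

lx·mx: 0, 0, 0.76, 0.72, 0.24, 0.04, 0 → R0 = 1.76
x·lx·mx: 0, 0, 1.52, 2.16, 0.96, 0.2, 0 → Σ = 4.84
T = 4.84 / 1.76 = 2.75 → 2.75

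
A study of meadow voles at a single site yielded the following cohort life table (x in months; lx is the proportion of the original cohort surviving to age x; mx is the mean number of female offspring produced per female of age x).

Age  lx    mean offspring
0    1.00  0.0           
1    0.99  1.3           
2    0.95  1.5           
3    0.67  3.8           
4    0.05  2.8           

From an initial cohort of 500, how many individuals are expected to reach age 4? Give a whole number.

25

Expected survivors = N0 · l_4 = 500 × 0.05 = 25 → 25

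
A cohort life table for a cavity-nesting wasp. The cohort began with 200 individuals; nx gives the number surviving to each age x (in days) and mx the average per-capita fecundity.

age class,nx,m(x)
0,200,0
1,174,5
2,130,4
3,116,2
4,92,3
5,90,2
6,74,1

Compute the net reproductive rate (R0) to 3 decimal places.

10.760

lx = nx/n0 = nx/200: 1, 0.87, 0.65, 0.58, 0.46, 0.45, 0.37
lx·mx by age: 0, 4.35, 2.6, 1.16, 1.38, 0.9, 0.37
R0 = Σ lx·mx = 10.76 → 10.760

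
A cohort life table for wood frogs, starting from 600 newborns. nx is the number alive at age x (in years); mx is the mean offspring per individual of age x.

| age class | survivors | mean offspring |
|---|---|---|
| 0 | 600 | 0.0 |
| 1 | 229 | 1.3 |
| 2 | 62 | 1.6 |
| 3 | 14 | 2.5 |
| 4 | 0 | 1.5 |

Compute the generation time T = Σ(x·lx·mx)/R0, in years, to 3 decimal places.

lx = nx/n0 = nx/600: 1, 0.38167…, 0.10333…, 0.02333…, 0
lx·mx: 0, 0.496167…, 0.165333…, 0.058333…, 0 → R0 = 0.719833…
x·lx·mx: 0, 0.496167…, 0.330667…, 0.175…, 0 → Σ = 1.001833…
T = 1.001833… / 0.719833… = 1.391757… → 1.392

1.392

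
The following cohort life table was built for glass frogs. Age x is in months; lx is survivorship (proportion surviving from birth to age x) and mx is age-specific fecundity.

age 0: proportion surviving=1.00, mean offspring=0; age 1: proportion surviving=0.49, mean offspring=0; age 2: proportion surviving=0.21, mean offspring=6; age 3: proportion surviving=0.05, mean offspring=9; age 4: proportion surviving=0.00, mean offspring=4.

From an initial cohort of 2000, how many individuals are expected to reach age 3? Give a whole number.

Expected survivors = N0 · l_3 = 2000 × 0.05 = 100 → 100

100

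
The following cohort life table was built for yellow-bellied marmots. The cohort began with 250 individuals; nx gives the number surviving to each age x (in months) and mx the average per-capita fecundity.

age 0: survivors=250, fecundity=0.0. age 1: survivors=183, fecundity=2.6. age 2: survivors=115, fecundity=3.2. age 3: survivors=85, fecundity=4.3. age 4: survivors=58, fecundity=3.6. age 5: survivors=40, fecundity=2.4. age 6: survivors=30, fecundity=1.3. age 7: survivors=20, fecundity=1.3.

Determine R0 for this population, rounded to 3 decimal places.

lx = nx/n0 = nx/250: 1, 0.732, 0.46, 0.34, 0.232, 0.16, 0.12, 0.08
lx·mx by age: 0, 1.9032, 1.472, 1.462, 0.8352, 0.384, 0.156, 0.104
R0 = Σ lx·mx = 6.3164 → 6.316

6.316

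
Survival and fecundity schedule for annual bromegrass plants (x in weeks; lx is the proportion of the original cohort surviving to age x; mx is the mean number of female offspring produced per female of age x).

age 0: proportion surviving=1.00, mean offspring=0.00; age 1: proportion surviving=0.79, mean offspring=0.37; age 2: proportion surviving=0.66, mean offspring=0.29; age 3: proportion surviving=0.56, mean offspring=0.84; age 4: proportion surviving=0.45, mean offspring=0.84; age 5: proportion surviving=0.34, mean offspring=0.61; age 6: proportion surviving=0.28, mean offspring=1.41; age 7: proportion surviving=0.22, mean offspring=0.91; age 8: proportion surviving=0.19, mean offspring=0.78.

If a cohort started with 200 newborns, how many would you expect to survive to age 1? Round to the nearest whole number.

158

Expected survivors = N0 · l_1 = 200 × 0.79 = 158 → 158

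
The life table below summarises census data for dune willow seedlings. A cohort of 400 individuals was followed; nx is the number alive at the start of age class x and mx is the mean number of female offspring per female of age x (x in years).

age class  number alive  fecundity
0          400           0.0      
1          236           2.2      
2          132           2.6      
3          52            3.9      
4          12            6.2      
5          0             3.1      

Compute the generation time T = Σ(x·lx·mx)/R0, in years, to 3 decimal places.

lx = nx/n0 = nx/400: 1, 0.59, 0.33, 0.13, 0.03, 0
lx·mx: 0, 1.298, 0.858, 0.507, 0.186, 0 → R0 = 2.849
x·lx·mx: 0, 1.298, 1.716, 1.521, 0.744, 0 → Σ = 5.279
T = 5.279 / 2.849 = 1.852931… → 1.853

1.853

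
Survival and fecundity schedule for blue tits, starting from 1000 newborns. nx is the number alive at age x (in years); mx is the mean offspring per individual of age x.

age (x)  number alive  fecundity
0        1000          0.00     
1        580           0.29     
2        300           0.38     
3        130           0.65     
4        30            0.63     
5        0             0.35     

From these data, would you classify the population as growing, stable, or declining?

declining

lx = nx/n0 = nx/1000: 1, 0.58, 0.3, 0.13, 0.03, 0
R0 = Σ lx·mx = 0 + 0.1682 + 0.114 + 0.0845 + 0.0189 + 0 = 0.3856
R0 < 1, so the population is declining.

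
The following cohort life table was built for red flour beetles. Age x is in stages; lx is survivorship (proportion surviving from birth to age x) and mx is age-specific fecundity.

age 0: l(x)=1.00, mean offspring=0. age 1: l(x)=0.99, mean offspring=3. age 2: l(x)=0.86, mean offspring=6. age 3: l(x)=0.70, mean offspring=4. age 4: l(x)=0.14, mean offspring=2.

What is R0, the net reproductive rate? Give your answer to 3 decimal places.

lx·mx by age: 0, 2.97, 5.16, 2.8, 0.28
R0 = Σ lx·mx = 11.21 → 11.210

11.210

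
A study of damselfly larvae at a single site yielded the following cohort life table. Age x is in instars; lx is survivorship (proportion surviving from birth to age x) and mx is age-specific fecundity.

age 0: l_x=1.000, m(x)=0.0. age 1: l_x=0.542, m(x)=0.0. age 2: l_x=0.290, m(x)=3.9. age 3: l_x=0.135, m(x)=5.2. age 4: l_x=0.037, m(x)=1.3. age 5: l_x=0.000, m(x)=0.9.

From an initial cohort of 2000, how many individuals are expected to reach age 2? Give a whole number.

Expected survivors = N0 · l_2 = 2000 × 0.290 = 580 → 580

580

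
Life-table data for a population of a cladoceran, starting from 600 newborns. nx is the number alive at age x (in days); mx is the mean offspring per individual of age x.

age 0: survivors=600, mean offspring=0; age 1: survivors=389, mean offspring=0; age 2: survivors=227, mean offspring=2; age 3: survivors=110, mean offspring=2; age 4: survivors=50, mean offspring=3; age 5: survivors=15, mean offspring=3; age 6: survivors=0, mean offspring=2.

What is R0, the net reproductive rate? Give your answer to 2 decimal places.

lx = nx/n0 = nx/600: 1, 0.64833…, 0.37833…, 0.18333…, 0.08333…, 0.025, 0
lx·mx by age: 0, 0, 0.756667…, 0.366667…, 0.25…, 0.075, 0
R0 = Σ lx·mx = 1.448333… → 1.45

1.45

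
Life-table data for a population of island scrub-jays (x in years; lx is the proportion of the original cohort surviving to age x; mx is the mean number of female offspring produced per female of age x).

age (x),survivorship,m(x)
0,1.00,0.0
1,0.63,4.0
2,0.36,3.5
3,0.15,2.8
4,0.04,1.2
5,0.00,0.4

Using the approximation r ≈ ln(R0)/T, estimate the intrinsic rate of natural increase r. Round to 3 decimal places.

R0 = Σ lx·mx = 0 + 2.52 + 1.26 + 0.42 + 0.048 + 0 = 4.248
Σ x·lx·mx = 6.492; T = 6.492/4.248 = 1.52825…
r ≈ ln(R0)/T = ln(4.248)/1.52825… = 0.94647… → 0.946

0.946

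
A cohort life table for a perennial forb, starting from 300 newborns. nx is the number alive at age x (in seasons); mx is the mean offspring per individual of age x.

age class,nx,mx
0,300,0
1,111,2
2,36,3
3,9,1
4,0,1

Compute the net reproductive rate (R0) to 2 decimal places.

1.13

lx = nx/n0 = nx/300: 1, 0.37, 0.12, 0.03, 0
lx·mx by age: 0, 0.74, 0.36, 0.03, 0
R0 = Σ lx·mx = 1.13 → 1.13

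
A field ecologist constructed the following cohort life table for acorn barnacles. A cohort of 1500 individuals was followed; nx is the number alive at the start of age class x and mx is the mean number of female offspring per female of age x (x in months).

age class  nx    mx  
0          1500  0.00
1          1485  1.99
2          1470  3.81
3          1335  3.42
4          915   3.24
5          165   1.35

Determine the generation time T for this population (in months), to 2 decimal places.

lx = nx/n0 = nx/1500: 1, 0.99, 0.98, 0.89, 0.61, 0.11
lx·mx: 0, 1.9701, 3.7338, 3.0438, 1.9764, 0.1485 → R0 = 10.8726
x·lx·mx: 0, 1.9701, 7.4676, 9.1314, 7.9056, 0.7425 → Σ = 27.2172
T = 27.2172 / 10.8726 = 2.503283… → 2.50

2.50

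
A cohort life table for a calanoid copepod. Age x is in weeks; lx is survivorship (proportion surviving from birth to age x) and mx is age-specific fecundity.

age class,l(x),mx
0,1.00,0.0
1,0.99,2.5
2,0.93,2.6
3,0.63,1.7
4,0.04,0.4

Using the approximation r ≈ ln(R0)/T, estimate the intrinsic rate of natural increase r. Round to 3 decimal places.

1.010

R0 = Σ lx·mx = 0 + 2.475 + 2.418 + 1.071 + 0.016 = 5.98
Σ x·lx·mx = 10.588; T = 10.588/5.98 = 1.77057…
r ≈ ln(R0)/T = ln(5.98)/1.77057… = 1.01008… → 1.010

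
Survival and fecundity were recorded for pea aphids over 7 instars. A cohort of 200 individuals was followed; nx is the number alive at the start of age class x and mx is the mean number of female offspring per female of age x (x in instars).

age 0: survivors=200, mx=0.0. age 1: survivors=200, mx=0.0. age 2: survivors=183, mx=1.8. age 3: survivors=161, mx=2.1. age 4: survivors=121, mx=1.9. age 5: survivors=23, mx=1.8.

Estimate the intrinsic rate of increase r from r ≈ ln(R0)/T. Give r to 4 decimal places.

0.5185

lx = nx/n0 = nx/200: 1, 1, 0.915, 0.805, 0.605, 0.115
R0 = Σ lx·mx = 0 + 0 + 1.647 + 1.6905 + 1.1495 + 0.207 = 4.694
Σ x·lx·mx = 13.9985; T = 13.9985/4.694 = 2.98221…
r ≈ ln(R0)/T = ln(4.694)/2.98221… = 0.518503… → 0.5185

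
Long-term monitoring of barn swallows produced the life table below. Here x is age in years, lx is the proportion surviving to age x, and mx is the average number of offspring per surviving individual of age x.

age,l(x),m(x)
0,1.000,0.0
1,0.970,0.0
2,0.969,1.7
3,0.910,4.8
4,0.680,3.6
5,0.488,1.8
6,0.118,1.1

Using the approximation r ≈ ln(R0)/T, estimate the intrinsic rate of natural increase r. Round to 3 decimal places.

R0 = Σ lx·mx = 0 + 0 + 1.6473 + 4.368 + 2.448 + 0.8784 + 0.1298 = 9.4715
Σ x·lx·mx = 31.3614; T = 31.3614/9.4715 = 3.31113…
r ≈ ln(R0)/T = ln(9.4715)/3.31113… = 0.67901… → 0.679

0.679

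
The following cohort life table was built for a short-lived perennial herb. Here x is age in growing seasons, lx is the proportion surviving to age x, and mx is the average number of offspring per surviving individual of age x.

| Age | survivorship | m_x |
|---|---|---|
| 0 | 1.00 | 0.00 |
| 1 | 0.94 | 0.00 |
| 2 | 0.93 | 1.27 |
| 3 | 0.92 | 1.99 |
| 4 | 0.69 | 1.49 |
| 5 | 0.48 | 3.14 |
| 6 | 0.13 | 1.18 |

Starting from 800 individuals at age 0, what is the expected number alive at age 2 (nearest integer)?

Expected survivors = N0 · l_2 = 800 × 0.93 = 744 → 744

744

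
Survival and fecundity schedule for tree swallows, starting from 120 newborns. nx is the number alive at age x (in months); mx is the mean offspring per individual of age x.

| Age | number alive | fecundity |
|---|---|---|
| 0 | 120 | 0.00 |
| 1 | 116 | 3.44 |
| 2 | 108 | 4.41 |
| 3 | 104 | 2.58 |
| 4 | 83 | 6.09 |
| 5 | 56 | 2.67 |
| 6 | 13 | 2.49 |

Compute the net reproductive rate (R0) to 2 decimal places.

lx = nx/n0 = nx/120: 1, 0.96667…, 0.9, 0.86667…, 0.69167…, 0.46667…, 0.10833…
lx·mx by age: 0, 3.325333…, 3.969, 2.236…, 4.21225…, 1.246…, 0.26975…
R0 = Σ lx·mx = 15.258333… → 15.26

15.26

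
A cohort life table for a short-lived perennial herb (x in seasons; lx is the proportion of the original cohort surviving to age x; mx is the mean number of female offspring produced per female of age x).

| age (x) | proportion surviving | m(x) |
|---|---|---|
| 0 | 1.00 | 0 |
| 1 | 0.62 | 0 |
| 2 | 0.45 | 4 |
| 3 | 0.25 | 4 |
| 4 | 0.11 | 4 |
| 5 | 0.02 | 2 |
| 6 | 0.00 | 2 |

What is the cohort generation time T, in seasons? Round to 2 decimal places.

lx·mx: 0, 0, 1.8, 1, 0.44, 0.04, 0 → R0 = 3.28
x·lx·mx: 0, 0, 3.6, 3, 1.76, 0.2, 0 → Σ = 8.56
T = 8.56 / 3.28 = 2.609756… → 2.61

2.61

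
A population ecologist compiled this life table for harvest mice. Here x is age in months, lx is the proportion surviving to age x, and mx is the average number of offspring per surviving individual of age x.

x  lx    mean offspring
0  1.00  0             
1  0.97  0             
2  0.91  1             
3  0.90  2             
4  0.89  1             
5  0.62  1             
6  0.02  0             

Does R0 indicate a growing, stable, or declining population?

R0 = Σ lx·mx = 0 + 0 + 0.91 + 1.8 + 0.89 + 0.62 + 0 = 4.22
R0 > 1, so the population is growing.

growing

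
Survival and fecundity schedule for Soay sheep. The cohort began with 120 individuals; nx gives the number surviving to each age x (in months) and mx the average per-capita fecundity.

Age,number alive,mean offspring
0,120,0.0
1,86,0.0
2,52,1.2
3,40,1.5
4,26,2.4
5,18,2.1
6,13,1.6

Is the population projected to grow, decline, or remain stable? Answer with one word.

lx = nx/n0 = nx/120: 1, 0.71667…, 0.43333…, 0.33333…, 0.21667…, 0.15, 0.10833…
R0 = Σ lx·mx = 0 + 0 + 0.52… + 0.5… + 0.52… + 0.315 + 0.173333… = 2.028333…
R0 > 1, so the population is growing.

growing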